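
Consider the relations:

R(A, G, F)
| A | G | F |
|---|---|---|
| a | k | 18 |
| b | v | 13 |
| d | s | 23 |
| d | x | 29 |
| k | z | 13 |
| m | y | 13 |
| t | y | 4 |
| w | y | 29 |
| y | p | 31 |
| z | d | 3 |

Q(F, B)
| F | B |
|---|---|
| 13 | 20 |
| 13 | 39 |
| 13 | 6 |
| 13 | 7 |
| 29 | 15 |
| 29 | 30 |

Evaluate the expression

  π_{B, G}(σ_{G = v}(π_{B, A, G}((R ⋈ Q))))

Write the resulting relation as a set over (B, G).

{(20, v), (39, v), (6, v), (7, v)}

Joining R and Q on F yields {(b, v, 13, 20), (b, v, 13, 39), (b, v, 13, 6), (b, v, 13, 7), (d, x, 29, 15), (d, x, 29, 30), (k, z, 13, 20), (k, z, 13, 39), (k, z, 13, 6), (k, z, 13, 7), (m, y, 13, 20), (m, y, 13, 39), (m, y, 13, 6), (m, y, 13, 7), (w, y, 29, 15), (w, y, 29, 30)}.
π_{B, A, G} gives {(15, d, x), (15, w, y), (20, b, v), (20, k, z), (20, m, y), (30, d, x), (30, w, y), (39, b, v), (39, k, z), (39, m, y), (6, b, v), (6, k, z), (6, m, y), (7, b, v), (7, k, z), (7, m, y)}.
Apply σ_{G = v}; surviving tuples: {(20, b, v), (39, b, v), (6, b, v), (7, b, v)}
π_{B, G} gives {(20, v), (39, v), (6, v), (7, v)}.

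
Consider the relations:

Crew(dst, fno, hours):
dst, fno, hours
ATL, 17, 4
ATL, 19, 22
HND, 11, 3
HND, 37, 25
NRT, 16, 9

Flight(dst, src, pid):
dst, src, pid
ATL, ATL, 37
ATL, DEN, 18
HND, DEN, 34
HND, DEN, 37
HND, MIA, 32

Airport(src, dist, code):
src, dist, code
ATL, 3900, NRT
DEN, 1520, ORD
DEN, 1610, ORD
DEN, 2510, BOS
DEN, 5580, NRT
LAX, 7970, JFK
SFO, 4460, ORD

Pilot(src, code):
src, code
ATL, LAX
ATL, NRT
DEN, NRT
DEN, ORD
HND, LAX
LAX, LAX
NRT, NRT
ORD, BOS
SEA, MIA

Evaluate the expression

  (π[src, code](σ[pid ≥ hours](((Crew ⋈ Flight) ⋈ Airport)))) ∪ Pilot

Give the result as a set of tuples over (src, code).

Joining Crew and Flight on dst yields {(ATL, 17, 4, ATL, 37), (ATL, 17, 4, DEN, 18), (ATL, 19, 22, ATL, 37), (ATL, 19, 22, DEN, 18), (HND, 11, 3, DEN, 34), (HND, 11, 3, DEN, 37), (HND, 11, 3, MIA, 32), (HND, 37, 25, DEN, 34), (HND, 37, 25, DEN, 37), (HND, 37, 25, MIA, 32)}.
Joining (Crew ⋈ Flight) and Airport on src yields {(ATL, 17, 4, ATL, 37, 3900, NRT), (ATL, 17, 4, DEN, 18, 1520, ORD), (ATL, 17, 4, DEN, 18, 1610, ORD), (ATL, 17, 4, DEN, 18, 2510, BOS), (ATL, 17, 4, DEN, 18, 5580, NRT), (ATL, 19, 22, ATL, 37, 3900, NRT), (ATL, 19, 22, DEN, 18, 1520, ORD), (ATL, 19, 22, DEN, 18, 1610, ORD), (ATL, 19, 22, DEN, 18, 2510, BOS), (ATL, 19, 22, DEN, 18, 5580, NRT), (HND, 11, 3, DEN, 34, 1520, ORD), (HND, 11, 3, DEN, 34, 1610, ORD), (HND, 11, 3, DEN, 34, 2510, BOS), (HND, 11, 3, DEN, 34, 5580, NRT), (HND, 11, 3, DEN, 37, 1520, ORD), (HND, 11, 3, DEN, 37, 1610, ORD), (HND, 11, 3, DEN, 37, 2510, BOS), (HND, 11, 3, DEN, 37, 5580, NRT), (HND, 37, 25, DEN, 34, 1520, ORD), (HND, 37, 25, DEN, 34, 1610, ORD), (HND, 37, 25, DEN, 34, 2510, BOS), (HND, 37, 25, DEN, 34, 5580, NRT), (HND, 37, 25, DEN, 37, 1520, ORD), (HND, 37, 25, DEN, 37, 1610, ORD), (HND, 37, 25, DEN, 37, 2510, BOS), (HND, 37, 25, DEN, 37, 5580, NRT)}.
Selection pid ≥ hours: {(ATL, 17, 4, ATL, 37, 3900, NRT), (ATL, 17, 4, DEN, 18, 1520, ORD), (ATL, 17, 4, DEN, 18, 1610, ORD), (ATL, 17, 4, DEN, 18, 2510, BOS), (ATL, 17, 4, DEN, 18, 5580, NRT), (ATL, 19, 22, ATL, 37, 3900, NRT), (HND, 11, 3, DEN, 34, 1520, ORD), (HND, 11, 3, DEN, 34, 1610, ORD), (HND, 11, 3, DEN, 34, 2510, BOS), (HND, 11, 3, DEN, 34, 5580, NRT), (HND, 11, 3, DEN, 37, 1520, ORD), (HND, 11, 3, DEN, 37, 1610, ORD), (HND, 11, 3, DEN, 37, 2510, BOS), (HND, 11, 3, DEN, 37, 5580, NRT), (HND, 37, 25, DEN, 34, 1520, ORD), (HND, 37, 25, DEN, 34, 1610, ORD), (HND, 37, 25, DEN, 34, 2510, BOS), (HND, 37, 25, DEN, 34, 5580, NRT), (HND, 37, 25, DEN, 37, 1520, ORD), (HND, 37, 25, DEN, 37, 1610, ORD), (HND, 37, 25, DEN, 37, 2510, BOS), (HND, 37, 25, DEN, 37, 5580, NRT)}
π[src, code]: project onto (src, code) (18 duplicate(s) eliminated) → {(ATL, NRT), (DEN, BOS), (DEN, NRT), (DEN, ORD)}
Union: {(ATL, NRT), (DEN, BOS), (DEN, NRT), (DEN, ORD)} with {(ATL, LAX), (ATL, NRT), (DEN, NRT), (DEN, ORD), (HND, LAX), (LAX, LAX), (NRT, NRT), (ORD, BOS), (SEA, MIA)} → {(ATL, LAX), (ATL, NRT), (DEN, BOS), (DEN, NRT), (DEN, ORD), (HND, LAX), (LAX, LAX), (NRT, NRT), (ORD, BOS), (SEA, MIA)}

{(ATL, LAX), (ATL, NRT), (DEN, BOS), (DEN, NRT), (DEN, ORD), (HND, LAX), (LAX, LAX), (NRT, NRT), (ORD, BOS), (SEA, MIA)}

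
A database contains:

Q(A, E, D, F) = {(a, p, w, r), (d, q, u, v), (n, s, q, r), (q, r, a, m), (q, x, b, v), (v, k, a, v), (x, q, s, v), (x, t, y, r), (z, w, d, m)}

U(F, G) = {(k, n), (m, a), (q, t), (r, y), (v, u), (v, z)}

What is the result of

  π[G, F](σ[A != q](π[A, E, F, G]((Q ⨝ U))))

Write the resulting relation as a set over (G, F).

{(a, m), (u, v), (y, r), (z, v)}

Joining Q and U on F yields {(a, p, w, r, y), (d, q, u, v, u), (d, q, u, v, z), (n, s, q, r, y), (q, r, a, m, a), (q, x, b, v, u), (q, x, b, v, z), (v, k, a, v, u), (v, k, a, v, z), (x, q, s, v, u), (x, q, s, v, z), (x, t, y, r, y), (z, w, d, m, a)}.
π_{A, E, F, G} gives {(a, p, r, y), (d, q, v, u), (d, q, v, z), (n, s, r, y), (q, r, m, a), (q, x, v, u), (q, x, v, z), (v, k, v, u), (v, k, v, z), (x, q, v, u), (x, q, v, z), (x, t, r, y), (z, w, m, a)}.
Selection A != q: {(a, p, r, y), (d, q, v, u), (d, q, v, z), (n, s, r, y), (v, k, v, u), (v, k, v, z), (x, q, v, u), (x, q, v, z), (x, t, r, y), (z, w, m, a)}
π_{G, F} gives {(a, m), (u, v), (y, r), (z, v)} (6 duplicate(s) eliminated).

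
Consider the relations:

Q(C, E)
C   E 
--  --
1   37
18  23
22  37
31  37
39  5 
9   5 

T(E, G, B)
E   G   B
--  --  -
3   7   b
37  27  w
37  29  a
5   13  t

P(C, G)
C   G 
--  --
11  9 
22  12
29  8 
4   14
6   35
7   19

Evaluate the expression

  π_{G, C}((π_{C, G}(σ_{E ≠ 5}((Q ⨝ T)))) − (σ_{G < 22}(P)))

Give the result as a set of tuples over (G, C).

Q ⋈ T (natural join on E): {(1, 37, 27, w), (1, 37, 29, a), (22, 37, 27, w), (22, 37, 29, a), (31, 37, 27, w), (31, 37, 29, a), (39, 5, 13, t), (9, 5, 13, t)}
Selection E ≠ 5: {(1, 37, 27, w), (1, 37, 29, a), (22, 37, 27, w), (22, 37, 29, a), (31, 37, 27, w), (31, 37, 29, a)}
π_{C, G} gives {(1, 27), (1, 29), (22, 27), (22, 29), (31, 27), (31, 29)}.
Selection G < 22: {(11, 9), (22, 12), (29, 8), (4, 14), (7, 19)}
Difference: {(1, 27), (1, 29), (22, 27), (22, 29), (31, 27), (31, 29)} with {(11, 9), (22, 12), (29, 8), (4, 14), (7, 19)} → {(1, 27), (1, 29), (22, 27), (22, 29), (31, 27), (31, 29)}
π_{G, C} gives {(27, 1), (27, 22), (27, 31), (29, 1), (29, 22), (29, 31)}.

{(27, 1), (27, 22), (27, 31), (29, 1), (29, 22), (29, 31)}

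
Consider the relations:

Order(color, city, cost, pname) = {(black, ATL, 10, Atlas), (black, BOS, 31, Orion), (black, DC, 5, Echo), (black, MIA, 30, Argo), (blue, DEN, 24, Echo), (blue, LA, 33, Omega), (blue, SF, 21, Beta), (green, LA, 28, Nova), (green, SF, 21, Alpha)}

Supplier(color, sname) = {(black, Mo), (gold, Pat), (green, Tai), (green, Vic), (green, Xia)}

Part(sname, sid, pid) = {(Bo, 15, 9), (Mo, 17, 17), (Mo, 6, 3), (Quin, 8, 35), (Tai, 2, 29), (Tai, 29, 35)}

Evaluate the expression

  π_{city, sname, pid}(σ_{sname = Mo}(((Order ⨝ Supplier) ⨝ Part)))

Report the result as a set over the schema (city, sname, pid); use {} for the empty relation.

{(ATL, Mo, 17), (ATL, Mo, 3), (BOS, Mo, 17), (BOS, Mo, 3), (DC, Mo, 17), (DC, Mo, 3), (MIA, Mo, 17), (MIA, Mo, 3)}

Joining Order and Supplier on color yields {(black, ATL, 10, Atlas, Mo), (black, BOS, 31, Orion, Mo), (black, DC, 5, Echo, Mo), (black, MIA, 30, Argo, Mo), (green, LA, 28, Nova, Tai), (green, LA, 28, Nova, Vic), (green, LA, 28, Nova, Xia), (green, SF, 21, Alpha, Tai), (green, SF, 21, Alpha, Vic), (green, SF, 21, Alpha, Xia)}.
Joining (Order ⨝ Supplier) and Part on sname yields {(black, ATL, 10, Atlas, Mo, 17, 17), (black, ATL, 10, Atlas, Mo, 6, 3), (black, BOS, 31, Orion, Mo, 17, 17), (black, BOS, 31, Orion, Mo, 6, 3), (black, DC, 5, Echo, Mo, 17, 17), (black, DC, 5, Echo, Mo, 6, 3), (black, MIA, 30, Argo, Mo, 17, 17), (black, MIA, 30, Argo, Mo, 6, 3), (green, LA, 28, Nova, Tai, 2, 29), (green, LA, 28, Nova, Tai, 29, 35), (green, SF, 21, Alpha, Tai, 2, 29), (green, SF, 21, Alpha, Tai, 29, 35)}.
Selection sname = Mo: {(black, ATL, 10, Atlas, Mo, 17, 17), (black, ATL, 10, Atlas, Mo, 6, 3), (black, BOS, 31, Orion, Mo, 17, 17), (black, BOS, 31, Orion, Mo, 6, 3), (black, DC, 5, Echo, Mo, 17, 17), (black, DC, 5, Echo, Mo, 6, 3), (black, MIA, 30, Argo, Mo, 17, 17), (black, MIA, 30, Argo, Mo, 6, 3)}
π_{city, sname, pid} gives {(ATL, Mo, 17), (ATL, Mo, 3), (BOS, Mo, 17), (BOS, Mo, 3), (DC, Mo, 17), (DC, Mo, 3), (MIA, Mo, 17), (MIA, Mo, 3)}.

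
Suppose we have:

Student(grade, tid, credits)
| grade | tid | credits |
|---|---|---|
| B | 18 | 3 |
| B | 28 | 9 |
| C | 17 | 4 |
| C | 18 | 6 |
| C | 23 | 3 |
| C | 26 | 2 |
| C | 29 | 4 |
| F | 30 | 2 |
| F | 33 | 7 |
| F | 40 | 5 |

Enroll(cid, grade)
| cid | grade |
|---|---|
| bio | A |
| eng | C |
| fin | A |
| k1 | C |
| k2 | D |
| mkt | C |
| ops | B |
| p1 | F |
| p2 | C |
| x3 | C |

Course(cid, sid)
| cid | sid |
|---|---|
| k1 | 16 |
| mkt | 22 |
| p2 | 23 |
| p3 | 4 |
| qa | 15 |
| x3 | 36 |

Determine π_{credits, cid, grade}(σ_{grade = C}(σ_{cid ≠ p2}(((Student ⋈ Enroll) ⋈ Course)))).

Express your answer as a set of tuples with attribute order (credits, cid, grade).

{(2, k1, C), (2, mkt, C), (2, x3, C), (3, k1, C), (3, mkt, C), (3, x3, C), (4, k1, C), (4, mkt, C), (4, x3, C), (6, k1, C), (6, mkt, C), (6, x3, C)}

Natural join on grade: {(B, 18, 3, ops), (B, 28, 9, ops), (C, 17, 4, eng), (C, 17, 4, k1), (C, 17, 4, mkt), (C, 17, 4, p2), (C, 17, 4, x3), (C, 18, 6, eng), (C, 18, 6, k1), (C, 18, 6, mkt), (C, 18, 6, p2), (C, 18, 6, x3), (C, 23, 3, eng), (C, 23, 3, k1), (C, 23, 3, mkt), (C, 23, 3, p2), (C, 23, 3, x3), (C, 26, 2, eng), (C, 26, 2, k1), (C, 26, 2, mkt), (C, 26, 2, p2), (C, 26, 2, x3), (C, 29, 4, eng), (C, 29, 4, k1), (C, 29, 4, mkt), (C, 29, 4, p2), (C, 29, 4, x3), (F, 30, 2, p1), (F, 33, 7, p1), (F, 40, 5, p1)}
Natural join on cid: {(C, 17, 4, k1, 16), (C, 17, 4, mkt, 22), (C, 17, 4, p2, 23), (C, 17, 4, x3, 36), (C, 18, 6, k1, 16), (C, 18, 6, mkt, 22), (C, 18, 6, p2, 23), (C, 18, 6, x3, 36), (C, 23, 3, k1, 16), (C, 23, 3, mkt, 22), (C, 23, 3, p2, 23), (C, 23, 3, x3, 36), (C, 26, 2, k1, 16), (C, 26, 2, mkt, 22), (C, 26, 2, p2, 23), (C, 26, 2, x3, 36), (C, 29, 4, k1, 16), (C, 29, 4, mkt, 22), (C, 29, 4, p2, 23), (C, 29, 4, x3, 36)}
Apply σ_{cid ≠ p2}; surviving tuples: {(C, 17, 4, k1, 16), (C, 17, 4, mkt, 22), (C, 17, 4, x3, 36), (C, 18, 6, k1, 16), (C, 18, 6, mkt, 22), (C, 18, 6, x3, 36), (C, 23, 3, k1, 16), (C, 23, 3, mkt, 22), (C, 23, 3, x3, 36), (C, 26, 2, k1, 16), (C, 26, 2, mkt, 22), (C, 26, 2, x3, 36), (C, 29, 4, k1, 16), (C, 29, 4, mkt, 22), (C, 29, 4, x3, 36)}
Apply σ_{grade = C}; surviving tuples: {(C, 17, 4, k1, 16), (C, 17, 4, mkt, 22), (C, 17, 4, x3, 36), (C, 18, 6, k1, 16), (C, 18, 6, mkt, 22), (C, 18, 6, x3, 36), (C, 23, 3, k1, 16), (C, 23, 3, mkt, 22), (C, 23, 3, x3, 36), (C, 26, 2, k1, 16), (C, 26, 2, mkt, 22), (C, 26, 2, x3, 36), (C, 29, 4, k1, 16), (C, 29, 4, mkt, 22), (C, 29, 4, x3, 36)}
Keep only column(s) credits, cid, grade (3 duplicate(s) eliminated): {(2, k1, C), (2, mkt, C), (2, x3, C), (3, k1, C), (3, mkt, C), (3, x3, C), (4, k1, C), (4, mkt, C), (4, x3, C), (6, k1, C), (6, mkt, C), (6, x3, C)}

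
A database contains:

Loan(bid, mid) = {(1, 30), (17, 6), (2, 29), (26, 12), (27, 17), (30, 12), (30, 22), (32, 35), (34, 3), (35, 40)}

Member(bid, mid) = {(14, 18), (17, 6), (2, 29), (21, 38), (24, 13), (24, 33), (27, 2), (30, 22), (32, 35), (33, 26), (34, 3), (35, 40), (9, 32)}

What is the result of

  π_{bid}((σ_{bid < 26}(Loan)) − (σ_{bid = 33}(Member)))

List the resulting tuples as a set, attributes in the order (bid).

{1, 17, 2}

σ[bid < 26]: keep tuples satisfying bid < 26 → {(1, 30), (17, 6), (2, 29)}
σ[bid = 33]: keep tuples satisfying bid = 33 → {(33, 26)}
Set difference of the two operands is {(1, 30), (17, 6), (2, 29)}.
π_{bid} gives {1, 17, 2}.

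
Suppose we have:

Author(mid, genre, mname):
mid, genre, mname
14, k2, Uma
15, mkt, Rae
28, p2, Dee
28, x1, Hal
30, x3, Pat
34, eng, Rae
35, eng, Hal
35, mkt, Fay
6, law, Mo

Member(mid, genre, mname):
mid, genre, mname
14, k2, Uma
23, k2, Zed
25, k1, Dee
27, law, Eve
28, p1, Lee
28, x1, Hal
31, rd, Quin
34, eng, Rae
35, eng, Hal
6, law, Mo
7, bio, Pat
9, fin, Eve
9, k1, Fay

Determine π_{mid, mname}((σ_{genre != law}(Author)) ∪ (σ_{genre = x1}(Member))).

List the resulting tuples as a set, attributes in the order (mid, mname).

{(14, Uma), (15, Rae), (28, Dee), (28, Hal), (30, Pat), (34, Rae), (35, Fay), (35, Hal)}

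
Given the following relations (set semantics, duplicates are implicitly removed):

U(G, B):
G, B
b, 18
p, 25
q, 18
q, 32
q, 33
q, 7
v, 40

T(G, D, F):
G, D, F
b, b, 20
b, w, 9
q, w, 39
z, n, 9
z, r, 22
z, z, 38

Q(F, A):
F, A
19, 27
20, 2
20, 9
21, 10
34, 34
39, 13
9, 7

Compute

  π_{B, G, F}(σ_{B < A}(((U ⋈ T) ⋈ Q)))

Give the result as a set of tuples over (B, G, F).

U ⋈ T (natural join on G): {(b, 18, b, 20), (b, 18, w, 9), (q, 18, w, 39), (q, 32, w, 39), (q, 33, w, 39), (q, 7, w, 39)}
(U ⋈ T) ⋈ Q (natural join on F): {(b, 18, b, 20, 2), (b, 18, b, 20, 9), (b, 18, w, 9, 7), (q, 18, w, 39, 13), (q, 32, w, 39, 13), (q, 33, w, 39, 13), (q, 7, w, 39, 13)}
Apply σ_{B < A}; surviving tuples: {(q, 7, w, 39, 13)}
Keep only column(s) B, G, F: {(7, q, 39)}

{(7, q, 39)}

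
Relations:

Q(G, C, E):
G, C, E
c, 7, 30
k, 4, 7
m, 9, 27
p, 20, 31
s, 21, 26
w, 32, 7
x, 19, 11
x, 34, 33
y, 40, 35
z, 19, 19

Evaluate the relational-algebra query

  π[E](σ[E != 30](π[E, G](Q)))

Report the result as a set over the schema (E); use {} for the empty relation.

Keep only column(s) E, G: {(11, x), (19, z), (26, s), (27, m), (30, c), (31, p), (33, x), (35, y), (7, k), (7, w)}
σ[E != 30]: keep tuples satisfying E != 30 → {(11, x), (19, z), (26, s), (27, m), (31, p), (33, x), (35, y), (7, k), (7, w)}
Keep only column(s) E (1 duplicate(s) eliminated): {11, 19, 26, 27, 31, 33, 35, 7}

{11, 19, 26, 27, 31, 33, 35, 7}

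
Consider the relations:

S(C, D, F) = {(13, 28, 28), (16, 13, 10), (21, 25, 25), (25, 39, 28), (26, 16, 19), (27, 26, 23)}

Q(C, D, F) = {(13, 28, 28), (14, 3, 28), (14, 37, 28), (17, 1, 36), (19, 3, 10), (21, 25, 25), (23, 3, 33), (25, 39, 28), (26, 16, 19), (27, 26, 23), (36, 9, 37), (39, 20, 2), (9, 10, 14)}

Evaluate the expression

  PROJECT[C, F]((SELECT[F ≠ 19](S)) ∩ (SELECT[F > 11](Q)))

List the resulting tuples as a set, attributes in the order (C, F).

σ[F ≠ 19]: keep tuples satisfying F ≠ 19 → {(13, 28, 28), (16, 13, 10), (21, 25, 25), (25, 39, 28), (27, 26, 23)}
σ[F > 11]: keep tuples satisfying F > 11 → {(13, 28, 28), (14, 3, 28), (14, 37, 28), (17, 1, 36), (21, 25, 25), (23, 3, 33), (25, 39, 28), (26, 16, 19), (27, 26, 23), (36, 9, 37), (9, 10, 14)}
Taking the intersection: {(13, 28, 28), (21, 25, 25), (25, 39, 28), (27, 26, 23)}
Keep only column(s) C, F: {(13, 28), (21, 25), (25, 28), (27, 23)}

{(13, 28), (21, 25), (25, 28), (27, 23)}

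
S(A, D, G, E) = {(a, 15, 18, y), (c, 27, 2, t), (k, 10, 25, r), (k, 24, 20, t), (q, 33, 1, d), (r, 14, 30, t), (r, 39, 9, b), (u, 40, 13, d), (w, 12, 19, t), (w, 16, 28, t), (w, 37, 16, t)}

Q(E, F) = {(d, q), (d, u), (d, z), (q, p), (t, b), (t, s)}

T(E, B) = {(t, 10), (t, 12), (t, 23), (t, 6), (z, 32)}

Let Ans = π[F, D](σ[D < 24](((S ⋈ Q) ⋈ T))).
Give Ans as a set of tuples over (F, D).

{(b, 12), (b, 14), (b, 16), (s, 12), (s, 14), (s, 16)}

Joining S and Q on E yields {(c, 27, 2, t, b), (c, 27, 2, t, s), (k, 24, 20, t, b), (k, 24, 20, t, s), (q, 33, 1, d, q), (q, 33, 1, d, u), (q, 33, 1, d, z), (r, 14, 30, t, b), (r, 14, 30, t, s), (u, 40, 13, d, q), (u, 40, 13, d, u), (u, 40, 13, d, z), (w, 12, 19, t, b), (w, 12, 19, t, s), (w, 16, 28, t, b), (w, 16, 28, t, s), (w, 37, 16, t, b), (w, 37, 16, t, s)}.
Joining (S ⋈ Q) and T on E yields {(c, 27, 2, t, b, 10), (c, 27, 2, t, b, 12), (c, 27, 2, t, b, 23), (c, 27, 2, t, b, 6), (c, 27, 2, t, s, 10), (c, 27, 2, t, s, 12), (c, 27, 2, t, s, 23), (c, 27, 2, t, s, 6), (k, 24, 20, t, b, 10), (k, 24, 20, t, b, 12), (k, 24, 20, t, b, 23), (k, 24, 20, t, b, 6), (k, 24, 20, t, s, 10), (k, 24, 20, t, s, 12), (k, 24, 20, t, s, 23), (k, 24, 20, t, s, 6), (r, 14, 30, t, b, 10), (r, 14, 30, t, b, 12), (r, 14, 30, t, b, 23), (r, 14, 30, t, b, 6), (r, 14, 30, t, s, 10), (r, 14, 30, t, s, 12), (r, 14, 30, t, s, 23), (r, 14, 30, t, s, 6), (w, 12, 19, t, b, 10), (w, 12, 19, t, b, 12), (w, 12, 19, t, b, 23), (w, 12, 19, t, b, 6), (w, 12, 19, t, s, 10), (w, 12, 19, t, s, 12), (w, 12, 19, t, s, 23), (w, 12, 19, t, s, 6), (w, 16, 28, t, b, 10), (w, 16, 28, t, b, 12), (w, 16, 28, t, b, 23), (w, 16, 28, t, b, 6), (w, 16, 28, t, s, 10), (w, 16, 28, t, s, 12), (w, 16, 28, t, s, 23), (w, 16, 28, t, s, 6), (w, 37, 16, t, b, 10), (w, 37, 16, t, b, 12), (w, 37, 16, t, b, 23), (w, 37, 16, t, b, 6), (w, 37, 16, t, s, 10), (w, 37, 16, t, s, 12), (w, 37, 16, t, s, 23), (w, 37, 16, t, s, 6)}.
Apply σ_{D < 24}; surviving tuples: {(r, 14, 30, t, b, 10), (r, 14, 30, t, b, 12), (r, 14, 30, t, b, 23), (r, 14, 30, t, b, 6), (r, 14, 30, t, s, 10), (r, 14, 30, t, s, 12), (r, 14, 30, t, s, 23), (r, 14, 30, t, s, 6), (w, 12, 19, t, b, 10), (w, 12, 19, t, b, 12), (w, 12, 19, t, b, 23), (w, 12, 19, t, b, 6), (w, 12, 19, t, s, 10), (w, 12, 19, t, s, 12), (w, 12, 19, t, s, 23), (w, 12, 19, t, s, 6), (w, 16, 28, t, b, 10), (w, 16, 28, t, b, 12), (w, 16, 28, t, b, 23), (w, 16, 28, t, b, 6), (w, 16, 28, t, s, 10), (w, 16, 28, t, s, 12), (w, 16, 28, t, s, 23), (w, 16, 28, t, s, 6)}
π[F, D]: project onto (F, D) (18 duplicate(s) eliminated) → {(b, 12), (b, 14), (b, 16), (s, 12), (s, 14), (s, 16)}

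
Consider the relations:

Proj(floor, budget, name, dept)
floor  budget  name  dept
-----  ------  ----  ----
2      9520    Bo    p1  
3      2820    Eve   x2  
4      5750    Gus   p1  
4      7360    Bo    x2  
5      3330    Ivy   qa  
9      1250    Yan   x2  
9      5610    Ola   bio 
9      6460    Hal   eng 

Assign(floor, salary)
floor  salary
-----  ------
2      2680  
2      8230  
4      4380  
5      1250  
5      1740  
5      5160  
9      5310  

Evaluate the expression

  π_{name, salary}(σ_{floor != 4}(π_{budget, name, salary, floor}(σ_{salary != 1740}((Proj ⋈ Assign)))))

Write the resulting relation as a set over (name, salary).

{(Bo, 2680), (Bo, 8230), (Hal, 5310), (Ivy, 1250), (Ivy, 5160), (Ola, 5310), (Yan, 5310)}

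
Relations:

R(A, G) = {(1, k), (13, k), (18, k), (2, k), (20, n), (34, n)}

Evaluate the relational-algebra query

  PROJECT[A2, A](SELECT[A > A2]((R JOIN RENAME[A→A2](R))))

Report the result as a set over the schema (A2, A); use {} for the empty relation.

{(1, 13), (1, 18), (1, 2), (13, 18), (2, 13), (2, 18), (20, 34)}

ρ[A→A2]: schema becomes (A2, G); tuples unchanged.
R ⋈ RENAME[A→A2](R) (natural join on G): {(1, k, 1), (1, k, 13), (1, k, 18), (1, k, 2), (13, k, 1), (13, k, 13), (13, k, 18), (13, k, 2), (18, k, 1), (18, k, 13), (18, k, 18), (18, k, 2), (2, k, 1), (2, k, 13), (2, k, 18), (2, k, 2), (20, n, 20), (20, n, 34), (34, n, 20), (34, n, 34)}
Filtering on A > A2 leaves {(13, k, 1), (13, k, 2), (18, k, 1), (18, k, 13), (18, k, 2), (2, k, 1), (34, n, 20)}.
Keep only column(s) A2, A: {(1, 13), (1, 18), (1, 2), (13, 18), (2, 13), (2, 18), (20, 34)}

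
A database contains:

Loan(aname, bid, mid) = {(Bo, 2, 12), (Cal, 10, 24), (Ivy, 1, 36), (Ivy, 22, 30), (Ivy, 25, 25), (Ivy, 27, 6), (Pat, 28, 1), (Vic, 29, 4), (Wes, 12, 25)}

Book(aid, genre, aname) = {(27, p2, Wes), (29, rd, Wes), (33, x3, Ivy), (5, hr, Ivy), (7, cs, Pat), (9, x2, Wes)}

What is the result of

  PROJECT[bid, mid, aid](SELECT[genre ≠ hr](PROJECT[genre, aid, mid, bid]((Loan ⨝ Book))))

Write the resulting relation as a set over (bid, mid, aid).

{(1, 36, 33), (12, 25, 27), (12, 25, 29), (12, 25, 9), (22, 30, 33), (25, 25, 33), (27, 6, 33), (28, 1, 7)}

Natural join on aname: {(Ivy, 1, 36, 33, x3), (Ivy, 1, 36, 5, hr), (Ivy, 22, 30, 33, x3), (Ivy, 22, 30, 5, hr), (Ivy, 25, 25, 33, x3), (Ivy, 25, 25, 5, hr), (Ivy, 27, 6, 33, x3), (Ivy, 27, 6, 5, hr), (Pat, 28, 1, 7, cs), (Wes, 12, 25, 27, p2), (Wes, 12, 25, 29, rd), (Wes, 12, 25, 9, x2)}
π[genre, aid, mid, bid]: project onto (genre, aid, mid, bid) → {(cs, 7, 1, 28), (hr, 5, 25, 25), (hr, 5, 30, 22), (hr, 5, 36, 1), (hr, 5, 6, 27), (p2, 27, 25, 12), (rd, 29, 25, 12), (x2, 9, 25, 12), (x3, 33, 25, 25), (x3, 33, 30, 22), (x3, 33, 36, 1), (x3, 33, 6, 27)}
Selection genre ≠ hr: {(cs, 7, 1, 28), (p2, 27, 25, 12), (rd, 29, 25, 12), (x2, 9, 25, 12), (x3, 33, 25, 25), (x3, 33, 30, 22), (x3, 33, 36, 1), (x3, 33, 6, 27)}
π[bid, mid, aid]: project onto (bid, mid, aid) → {(1, 36, 33), (12, 25, 27), (12, 25, 29), (12, 25, 9), (22, 30, 33), (25, 25, 33), (27, 6, 33), (28, 1, 7)}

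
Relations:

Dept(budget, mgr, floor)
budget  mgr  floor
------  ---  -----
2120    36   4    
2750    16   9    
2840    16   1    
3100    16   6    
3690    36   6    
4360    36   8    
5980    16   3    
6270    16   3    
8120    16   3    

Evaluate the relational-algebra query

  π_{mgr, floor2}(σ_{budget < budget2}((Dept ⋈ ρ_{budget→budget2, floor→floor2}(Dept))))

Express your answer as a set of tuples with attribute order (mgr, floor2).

{(16, 1), (16, 3), (16, 6), (36, 6), (36, 8)}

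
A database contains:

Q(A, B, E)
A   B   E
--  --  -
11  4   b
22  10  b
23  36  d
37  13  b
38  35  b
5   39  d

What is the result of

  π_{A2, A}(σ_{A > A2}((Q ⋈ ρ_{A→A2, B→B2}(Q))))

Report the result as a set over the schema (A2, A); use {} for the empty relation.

{(11, 22), (11, 37), (11, 38), (22, 37), (22, 38), (37, 38), (5, 23)}

ρ[A→A2, B→B2]: schema becomes (A2, B2, E); tuples unchanged.
Natural join on E: {(11, 4, b, 11, 4), (11, 4, b, 22, 10), (11, 4, b, 37, 13), (11, 4, b, 38, 35), (22, 10, b, 11, 4), (22, 10, b, 22, 10), (22, 10, b, 37, 13), (22, 10, b, 38, 35), (23, 36, d, 23, 36), (23, 36, d, 5, 39), (37, 13, b, 11, 4), (37, 13, b, 22, 10), (37, 13, b, 37, 13), (37, 13, b, 38, 35), (38, 35, b, 11, 4), (38, 35, b, 22, 10), (38, 35, b, 37, 13), (38, 35, b, 38, 35), (5, 39, d, 23, 36), (5, 39, d, 5, 39)}
σ[A > A2]: keep tuples satisfying A > A2 → {(22, 10, b, 11, 4), (23, 36, d, 5, 39), (37, 13, b, 11, 4), (37, 13, b, 22, 10), (38, 35, b, 11, 4), (38, 35, b, 22, 10), (38, 35, b, 37, 13)}
Keep only column(s) A2, A: {(11, 22), (11, 37), (11, 38), (22, 37), (22, 38), (37, 38), (5, 23)}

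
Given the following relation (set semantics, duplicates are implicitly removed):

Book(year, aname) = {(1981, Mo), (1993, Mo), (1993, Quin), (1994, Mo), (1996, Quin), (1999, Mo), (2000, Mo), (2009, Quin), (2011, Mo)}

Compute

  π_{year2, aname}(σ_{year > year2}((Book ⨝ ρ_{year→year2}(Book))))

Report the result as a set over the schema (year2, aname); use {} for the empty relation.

ρ[year→year2]: schema becomes (year2, aname); tuples unchanged.
Book ⋈ ρ_{year→year2}(Book) (natural join on aname): {(1981, Mo, 1981), (1981, Mo, 1993), (1981, Mo, 1994), (1981, Mo, 1999), (1981, Mo, 2000), (1981, Mo, 2011), (1993, Mo, 1981), (1993, Mo, 1993), (1993, Mo, 1994), (1993, Mo, 1999), (1993, Mo, 2000), (1993, Mo, 2011), (1993, Quin, 1993), (1993, Quin, 1996), (1993, Quin, 2009), (1994, Mo, 1981), (1994, Mo, 1993), (1994, Mo, 1994), (1994, Mo, 1999), (1994, Mo, 2000), (1994, Mo, 2011), (1996, Quin, 1993), (1996, Quin, 1996), (1996, Quin, 2009), (1999, Mo, 1981), (1999, Mo, 1993), (1999, Mo, 1994), (1999, Mo, 1999), (1999, Mo, 2000), (1999, Mo, 2011), (2000, Mo, 1981), (2000, Mo, 1993), (2000, Mo, 1994), (2000, Mo, 1999), (2000, Mo, 2000), (2000, Mo, 2011), (2009, Quin, 1993), (2009, Quin, 1996), (2009, Quin, 2009), (2011, Mo, 1981), (2011, Mo, 1993), (2011, Mo, 1994), (2011, Mo, 1999), (2011, Mo, 2000), (2011, Mo, 2011)}
Apply σ_{year > year2}; surviving tuples: {(1993, Mo, 1981), (1994, Mo, 1981), (1994, Mo, 1993), (1996, Quin, 1993), (1999, Mo, 1981), (1999, Mo, 1993), (1999, Mo, 1994), (2000, Mo, 1981), (2000, Mo, 1993), (2000, Mo, 1994), (2000, Mo, 1999), (2009, Quin, 1993), (2009, Quin, 1996), (2011, Mo, 1981), (2011, Mo, 1993), (2011, Mo, 1994), (2011, Mo, 1999), (2011, Mo, 2000)}
π[year2, aname]: project onto (year2, aname) (11 duplicate(s) eliminated) → {(1981, Mo), (1993, Mo), (1993, Quin), (1994, Mo), (1996, Quin), (1999, Mo), (2000, Mo)}

{(1981, Mo), (1993, Mo), (1993, Quin), (1994, Mo), (1996, Quin), (1999, Mo), (2000, Mo)}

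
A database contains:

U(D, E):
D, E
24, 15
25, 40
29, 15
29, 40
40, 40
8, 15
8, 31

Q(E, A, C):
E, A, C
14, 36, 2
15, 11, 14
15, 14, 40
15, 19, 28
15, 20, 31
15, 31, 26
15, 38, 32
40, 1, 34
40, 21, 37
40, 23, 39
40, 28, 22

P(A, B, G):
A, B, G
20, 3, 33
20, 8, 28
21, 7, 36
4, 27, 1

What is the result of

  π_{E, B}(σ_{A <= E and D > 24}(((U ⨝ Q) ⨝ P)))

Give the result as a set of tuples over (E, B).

{(40, 7)}

U ⋈ Q (natural join on E): {(24, 15, 11, 14), (24, 15, 14, 40), (24, 15, 19, 28), (24, 15, 20, 31), (24, 15, 31, 26), (24, 15, 38, 32), (25, 40, 1, 34), (25, 40, 21, 37), (25, 40, 23, 39), (25, 40, 28, 22), (29, 15, 11, 14), (29, 15, 14, 40), (29, 15, 19, 28), (29, 15, 20, 31), (29, 15, 31, 26), (29, 15, 38, 32), (29, 40, 1, 34), (29, 40, 21, 37), (29, 40, 23, 39), (29, 40, 28, 22), (40, 40, 1, 34), (40, 40, 21, 37), (40, 40, 23, 39), (40, 40, 28, 22), (8, 15, 11, 14), (8, 15, 14, 40), (8, 15, 19, 28), (8, 15, 20, 31), (8, 15, 31, 26), (8, 15, 38, 32)}
(U ⨝ Q) ⋈ P (natural join on A): {(24, 15, 20, 31, 3, 33), (24, 15, 20, 31, 8, 28), (25, 40, 21, 37, 7, 36), (29, 15, 20, 31, 3, 33), (29, 15, 20, 31, 8, 28), (29, 40, 21, 37, 7, 36), (40, 40, 21, 37, 7, 36), (8, 15, 20, 31, 3, 33), (8, 15, 20, 31, 8, 28)}
Filtering on A <= E and D > 24 leaves {(25, 40, 21, 37, 7, 36), (29, 40, 21, 37, 7, 36), (40, 40, 21, 37, 7, 36)}.
Keep only column(s) E, B (2 duplicate(s) eliminated): {(40, 7)}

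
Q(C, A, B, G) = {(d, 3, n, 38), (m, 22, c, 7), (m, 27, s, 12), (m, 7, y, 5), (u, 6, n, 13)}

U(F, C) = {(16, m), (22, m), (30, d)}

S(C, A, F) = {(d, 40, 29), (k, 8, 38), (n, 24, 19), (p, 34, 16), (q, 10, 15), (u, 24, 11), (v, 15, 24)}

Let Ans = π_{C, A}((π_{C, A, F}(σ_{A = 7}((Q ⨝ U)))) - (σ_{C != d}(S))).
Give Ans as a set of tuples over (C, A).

Joining Q and U on C yields {(d, 3, n, 38, 30), (m, 22, c, 7, 16), (m, 22, c, 7, 22), (m, 27, s, 12, 16), (m, 27, s, 12, 22), (m, 7, y, 5, 16), (m, 7, y, 5, 22)}.
Selection A = 7: {(m, 7, y, 5, 16), (m, 7, y, 5, 22)}
Keep only column(s) C, A, F: {(m, 7, 16), (m, 7, 22)}
Selection C != d: {(k, 8, 38), (n, 24, 19), (p, 34, 16), (q, 10, 15), (u, 24, 11), (v, 15, 24)}
Difference: {(m, 7, 16), (m, 7, 22)} with {(k, 8, 38), (n, 24, 19), (p, 34, 16), (q, 10, 15), (u, 24, 11), (v, 15, 24)} → {(m, 7, 16), (m, 7, 22)}
Keep only column(s) C, A (1 duplicate(s) eliminated): {(m, 7)}

{(m, 7)}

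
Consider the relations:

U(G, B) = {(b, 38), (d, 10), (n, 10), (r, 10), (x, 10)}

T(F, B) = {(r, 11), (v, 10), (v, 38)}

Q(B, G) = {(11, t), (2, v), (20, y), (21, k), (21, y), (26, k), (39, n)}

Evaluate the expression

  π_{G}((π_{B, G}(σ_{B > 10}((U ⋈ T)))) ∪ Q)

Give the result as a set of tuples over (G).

U ⋈ T (natural join on B): {(b, 38, v), (d, 10, v), (n, 10, v), (r, 10, v), (x, 10, v)}
σ[B > 10]: keep tuples satisfying B > 10 → {(b, 38, v)}
Keep only column(s) B, G: {(38, b)}
Taking the union: {(11, t), (2, v), (20, y), (21, k), (21, y), (26, k), (38, b), (39, n)}
Keep only column(s) G (2 duplicate(s) eliminated): {b, k, n, t, v, y}

{b, k, n, t, v, y}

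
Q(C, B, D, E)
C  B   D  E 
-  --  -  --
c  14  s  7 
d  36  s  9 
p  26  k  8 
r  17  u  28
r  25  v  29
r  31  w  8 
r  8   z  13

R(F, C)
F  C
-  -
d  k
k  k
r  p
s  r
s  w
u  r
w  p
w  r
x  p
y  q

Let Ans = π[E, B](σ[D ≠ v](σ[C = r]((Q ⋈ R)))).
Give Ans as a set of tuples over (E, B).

{(13, 8), (28, 17), (8, 31)}

Joining Q and R on C yields {(p, 26, k, 8, r), (p, 26, k, 8, w), (p, 26, k, 8, x), (r, 17, u, 28, s), (r, 17, u, 28, u), (r, 17, u, 28, w), (r, 25, v, 29, s), (r, 25, v, 29, u), (r, 25, v, 29, w), (r, 31, w, 8, s), (r, 31, w, 8, u), (r, 31, w, 8, w), (r, 8, z, 13, s), (r, 8, z, 13, u), (r, 8, z, 13, w)}.
Filtering on C = r leaves {(r, 17, u, 28, s), (r, 17, u, 28, u), (r, 17, u, 28, w), (r, 25, v, 29, s), (r, 25, v, 29, u), (r, 25, v, 29, w), (r, 31, w, 8, s), (r, 31, w, 8, u), (r, 31, w, 8, w), (r, 8, z, 13, s), (r, 8, z, 13, u), (r, 8, z, 13, w)}.
Filtering on D ≠ v leaves {(r, 17, u, 28, s), (r, 17, u, 28, u), (r, 17, u, 28, w), (r, 31, w, 8, s), (r, 31, w, 8, u), (r, 31, w, 8, w), (r, 8, z, 13, s), (r, 8, z, 13, u), (r, 8, z, 13, w)}.
π[E, B]: project onto (E, B) (6 duplicate(s) eliminated) → {(13, 8), (28, 17), (8, 31)}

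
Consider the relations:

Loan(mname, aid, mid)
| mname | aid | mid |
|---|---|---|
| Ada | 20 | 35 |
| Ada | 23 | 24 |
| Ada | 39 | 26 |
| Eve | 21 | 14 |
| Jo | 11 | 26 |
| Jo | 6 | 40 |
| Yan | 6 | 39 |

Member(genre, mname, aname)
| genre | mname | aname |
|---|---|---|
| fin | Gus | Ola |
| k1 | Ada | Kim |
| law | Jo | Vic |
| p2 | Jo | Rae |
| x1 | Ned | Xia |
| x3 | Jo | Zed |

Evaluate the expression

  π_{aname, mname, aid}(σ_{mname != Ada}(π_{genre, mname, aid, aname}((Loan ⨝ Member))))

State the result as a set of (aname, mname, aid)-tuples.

{(Rae, Jo, 11), (Rae, Jo, 6), (Vic, Jo, 11), (Vic, Jo, 6), (Zed, Jo, 11), (Zed, Jo, 6)}

Natural join on mname: {(Ada, 20, 35, k1, Kim), (Ada, 23, 24, k1, Kim), (Ada, 39, 26, k1, Kim), (Jo, 11, 26, law, Vic), (Jo, 11, 26, p2, Rae), (Jo, 11, 26, x3, Zed), (Jo, 6, 40, law, Vic), (Jo, 6, 40, p2, Rae), (Jo, 6, 40, x3, Zed)}
Keep only column(s) genre, mname, aid, aname: {(k1, Ada, 20, Kim), (k1, Ada, 23, Kim), (k1, Ada, 39, Kim), (law, Jo, 11, Vic), (law, Jo, 6, Vic), (p2, Jo, 11, Rae), (p2, Jo, 6, Rae), (x3, Jo, 11, Zed), (x3, Jo, 6, Zed)}
Apply σ_{mname != Ada}; surviving tuples: {(law, Jo, 11, Vic), (law, Jo, 6, Vic), (p2, Jo, 11, Rae), (p2, Jo, 6, Rae), (x3, Jo, 11, Zed), (x3, Jo, 6, Zed)}
Keep only column(s) aname, mname, aid: {(Rae, Jo, 11), (Rae, Jo, 6), (Vic, Jo, 11), (Vic, Jo, 6), (Zed, Jo, 11), (Zed, Jo, 6)}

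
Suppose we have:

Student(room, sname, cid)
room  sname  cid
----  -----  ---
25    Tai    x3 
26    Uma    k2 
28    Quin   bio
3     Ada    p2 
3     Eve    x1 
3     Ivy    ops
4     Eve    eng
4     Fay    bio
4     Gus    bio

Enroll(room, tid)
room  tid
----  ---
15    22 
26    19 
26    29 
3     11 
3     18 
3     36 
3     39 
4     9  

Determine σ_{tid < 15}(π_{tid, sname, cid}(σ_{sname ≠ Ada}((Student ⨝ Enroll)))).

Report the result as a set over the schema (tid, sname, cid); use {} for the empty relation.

Student ⋈ Enroll (natural join on room): {(26, Uma, k2, 19), (26, Uma, k2, 29), (3, Ada, p2, 11), (3, Ada, p2, 18), (3, Ada, p2, 36), (3, Ada, p2, 39), (3, Eve, x1, 11), (3, Eve, x1, 18), (3, Eve, x1, 36), (3, Eve, x1, 39), (3, Ivy, ops, 11), (3, Ivy, ops, 18), (3, Ivy, ops, 36), (3, Ivy, ops, 39), (4, Eve, eng, 9), (4, Fay, bio, 9), (4, Gus, bio, 9)}
σ[sname ≠ Ada]: keep tuples satisfying sname ≠ Ada → {(26, Uma, k2, 19), (26, Uma, k2, 29), (3, Eve, x1, 11), (3, Eve, x1, 18), (3, Eve, x1, 36), (3, Eve, x1, 39), (3, Ivy, ops, 11), (3, Ivy, ops, 18), (3, Ivy, ops, 36), (3, Ivy, ops, 39), (4, Eve, eng, 9), (4, Fay, bio, 9), (4, Gus, bio, 9)}
π[tid, sname, cid]: project onto (tid, sname, cid) → {(11, Eve, x1), (11, Ivy, ops), (18, Eve, x1), (18, Ivy, ops), (19, Uma, k2), (29, Uma, k2), (36, Eve, x1), (36, Ivy, ops), (39, Eve, x1), (39, Ivy, ops), (9, Eve, eng), (9, Fay, bio), (9, Gus, bio)}
σ[tid < 15]: keep tuples satisfying tid < 15 → {(11, Eve, x1), (11, Ivy, ops), (9, Eve, eng), (9, Fay, bio), (9, Gus, bio)}

{(11, Eve, x1), (11, Ivy, ops), (9, Eve, eng), (9, Fay, bio), (9, Gus, bio)}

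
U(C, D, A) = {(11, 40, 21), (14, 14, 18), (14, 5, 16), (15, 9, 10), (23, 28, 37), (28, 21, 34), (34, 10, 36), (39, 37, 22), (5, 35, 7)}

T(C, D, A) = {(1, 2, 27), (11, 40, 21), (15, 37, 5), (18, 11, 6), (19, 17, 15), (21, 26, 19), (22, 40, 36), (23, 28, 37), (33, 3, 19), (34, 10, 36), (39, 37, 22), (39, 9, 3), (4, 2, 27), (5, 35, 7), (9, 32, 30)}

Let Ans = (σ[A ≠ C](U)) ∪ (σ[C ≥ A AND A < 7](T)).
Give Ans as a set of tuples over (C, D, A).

{(11, 40, 21), (14, 14, 18), (14, 5, 16), (15, 37, 5), (15, 9, 10), (18, 11, 6), (23, 28, 37), (28, 21, 34), (34, 10, 36), (39, 37, 22), (39, 9, 3), (5, 35, 7)}

Selection A ≠ C: {(11, 40, 21), (14, 14, 18), (14, 5, 16), (15, 9, 10), (23, 28, 37), (28, 21, 34), (34, 10, 36), (39, 37, 22), (5, 35, 7)}
Selection C ≥ A AND A < 7: {(15, 37, 5), (18, 11, 6), (39, 9, 3)}
Union: {(11, 40, 21), (14, 14, 18), (14, 5, 16), (15, 9, 10), (23, 28, 37), (28, 21, 34), (34, 10, 36), (39, 37, 22), (5, 35, 7)} with {(15, 37, 5), (18, 11, 6), (39, 9, 3)} → {(11, 40, 21), (14, 14, 18), (14, 5, 16), (15, 37, 5), (15, 9, 10), (18, 11, 6), (23, 28, 37), (28, 21, 34), (34, 10, 36), (39, 37, 22), (39, 9, 3), (5, 35, 7)}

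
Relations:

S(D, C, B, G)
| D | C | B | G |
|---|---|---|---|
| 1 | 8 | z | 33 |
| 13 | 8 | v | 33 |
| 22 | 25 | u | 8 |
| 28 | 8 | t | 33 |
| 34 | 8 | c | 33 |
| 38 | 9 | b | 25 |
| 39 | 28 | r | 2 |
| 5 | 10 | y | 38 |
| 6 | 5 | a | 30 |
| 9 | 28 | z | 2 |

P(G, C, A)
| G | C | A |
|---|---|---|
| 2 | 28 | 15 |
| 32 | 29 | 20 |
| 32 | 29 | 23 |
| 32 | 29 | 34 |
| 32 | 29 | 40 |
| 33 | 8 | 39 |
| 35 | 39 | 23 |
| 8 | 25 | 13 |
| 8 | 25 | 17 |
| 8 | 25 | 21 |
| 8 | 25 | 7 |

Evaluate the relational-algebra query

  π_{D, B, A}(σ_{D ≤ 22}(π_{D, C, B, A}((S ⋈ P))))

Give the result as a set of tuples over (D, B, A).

S ⋈ P (natural join on C, G): {(1, 8, z, 33, 39), (13, 8, v, 33, 39), (22, 25, u, 8, 13), (22, 25, u, 8, 17), (22, 25, u, 8, 21), (22, 25, u, 8, 7), (28, 8, t, 33, 39), (34, 8, c, 33, 39), (39, 28, r, 2, 15), (9, 28, z, 2, 15)}
π[D, C, B, A]: project onto (D, C, B, A) → {(1, 8, z, 39), (13, 8, v, 39), (22, 25, u, 13), (22, 25, u, 17), (22, 25, u, 21), (22, 25, u, 7), (28, 8, t, 39), (34, 8, c, 39), (39, 28, r, 15), (9, 28, z, 15)}
Filtering on D ≤ 22 leaves {(1, 8, z, 39), (13, 8, v, 39), (22, 25, u, 13), (22, 25, u, 17), (22, 25, u, 21), (22, 25, u, 7), (9, 28, z, 15)}.
π[D, B, A]: project onto (D, B, A) → {(1, z, 39), (13, v, 39), (22, u, 13), (22, u, 17), (22, u, 21), (22, u, 7), (9, z, 15)}

{(1, z, 39), (13, v, 39), (22, u, 13), (22, u, 17), (22, u, 21), (22, u, 7), (9, z, 15)}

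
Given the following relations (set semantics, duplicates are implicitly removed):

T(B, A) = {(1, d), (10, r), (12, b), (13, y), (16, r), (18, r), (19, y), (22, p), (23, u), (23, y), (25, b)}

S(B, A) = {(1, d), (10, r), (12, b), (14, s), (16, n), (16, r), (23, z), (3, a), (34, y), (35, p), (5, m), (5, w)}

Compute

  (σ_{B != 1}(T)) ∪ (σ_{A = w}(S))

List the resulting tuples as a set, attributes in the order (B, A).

{(10, r), (12, b), (13, y), (16, r), (18, r), (19, y), (22, p), (23, u), (23, y), (25, b), (5, w)}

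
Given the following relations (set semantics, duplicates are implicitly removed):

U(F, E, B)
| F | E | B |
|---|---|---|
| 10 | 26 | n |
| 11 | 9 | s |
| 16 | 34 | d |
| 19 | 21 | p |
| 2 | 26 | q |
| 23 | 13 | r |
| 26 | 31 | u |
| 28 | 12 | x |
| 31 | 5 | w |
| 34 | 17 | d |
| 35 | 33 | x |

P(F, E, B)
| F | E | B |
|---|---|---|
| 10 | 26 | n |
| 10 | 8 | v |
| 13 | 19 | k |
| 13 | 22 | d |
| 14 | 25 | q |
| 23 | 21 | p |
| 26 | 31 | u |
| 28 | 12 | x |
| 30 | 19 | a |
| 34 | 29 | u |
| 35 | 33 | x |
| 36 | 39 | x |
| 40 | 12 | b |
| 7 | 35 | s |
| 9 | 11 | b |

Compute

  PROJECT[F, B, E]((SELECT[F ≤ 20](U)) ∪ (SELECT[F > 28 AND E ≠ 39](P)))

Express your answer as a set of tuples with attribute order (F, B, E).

Filtering on F ≤ 20 leaves {(10, 26, n), (11, 9, s), (16, 34, d), (19, 21, p), (2, 26, q)}.
Filtering on F > 28 AND E ≠ 39 leaves {(30, 19, a), (34, 29, u), (35, 33, x), (40, 12, b)}.
Taking the union: {(10, 26, n), (11, 9, s), (16, 34, d), (19, 21, p), (2, 26, q), (30, 19, a), (34, 29, u), (35, 33, x), (40, 12, b)}
π_{F, B, E} gives {(10, n, 26), (11, s, 9), (16, d, 34), (19, p, 21), (2, q, 26), (30, a, 19), (34, u, 29), (35, x, 33), (40, b, 12)}.

{(10, n, 26), (11, s, 9), (16, d, 34), (19, p, 21), (2, q, 26), (30, a, 19), (34, u, 29), (35, x, 33), (40, b, 12)}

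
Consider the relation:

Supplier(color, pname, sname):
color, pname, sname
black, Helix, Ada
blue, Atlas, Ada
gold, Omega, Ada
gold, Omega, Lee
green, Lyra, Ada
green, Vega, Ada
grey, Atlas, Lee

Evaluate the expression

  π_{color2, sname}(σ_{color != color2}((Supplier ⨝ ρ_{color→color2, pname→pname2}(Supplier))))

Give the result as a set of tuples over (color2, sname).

{(black, Ada), (blue, Ada), (gold, Ada), (gold, Lee), (green, Ada), (grey, Lee)}

ρ[color→color2, pname→pname2]: schema becomes (color2, pname2, sname); tuples unchanged.
Joining Supplier and ρ_{color→color2, pname→pname2}(Supplier) on sname yields {(black, Helix, Ada, black, Helix), (black, Helix, Ada, blue, Atlas), (black, Helix, Ada, gold, Omega), (black, Helix, Ada, green, Lyra), (black, Helix, Ada, green, Vega), (blue, Atlas, Ada, black, Helix), (blue, Atlas, Ada, blue, Atlas), (blue, Atlas, Ada, gold, Omega), (blue, Atlas, Ada, green, Lyra), (blue, Atlas, Ada, green, Vega), (gold, Omega, Ada, black, Helix), (gold, Omega, Ada, blue, Atlas), (gold, Omega, Ada, gold, Omega), (gold, Omega, Ada, green, Lyra), (gold, Omega, Ada, green, Vega), (gold, Omega, Lee, gold, Omega), (gold, Omega, Lee, grey, Atlas), (green, Lyra, Ada, black, Helix), (green, Lyra, Ada, blue, Atlas), (green, Lyra, Ada, gold, Omega), (green, Lyra, Ada, green, Lyra), (green, Lyra, Ada, green, Vega), (green, Vega, Ada, black, Helix), (green, Vega, Ada, blue, Atlas), (green, Vega, Ada, gold, Omega), (green, Vega, Ada, green, Lyra), (green, Vega, Ada, green, Vega), (grey, Atlas, Lee, gold, Omega), (grey, Atlas, Lee, grey, Atlas)}.
Filtering on color != color2 leaves {(black, Helix, Ada, blue, Atlas), (black, Helix, Ada, gold, Omega), (black, Helix, Ada, green, Lyra), (black, Helix, Ada, green, Vega), (blue, Atlas, Ada, black, Helix), (blue, Atlas, Ada, gold, Omega), (blue, Atlas, Ada, green, Lyra), (blue, Atlas, Ada, green, Vega), (gold, Omega, Ada, black, Helix), (gold, Omega, Ada, blue, Atlas), (gold, Omega, Ada, green, Lyra), (gold, Omega, Ada, green, Vega), (gold, Omega, Lee, grey, Atlas), (green, Lyra, Ada, black, Helix), (green, Lyra, Ada, blue, Atlas), (green, Lyra, Ada, gold, Omega), (green, Vega, Ada, black, Helix), (green, Vega, Ada, blue, Atlas), (green, Vega, Ada, gold, Omega), (grey, Atlas, Lee, gold, Omega)}.
Projecting to color2, sname (14 duplicate(s) eliminated): {(black, Ada), (blue, Ada), (gold, Ada), (gold, Lee), (green, Ada), (grey, Lee)}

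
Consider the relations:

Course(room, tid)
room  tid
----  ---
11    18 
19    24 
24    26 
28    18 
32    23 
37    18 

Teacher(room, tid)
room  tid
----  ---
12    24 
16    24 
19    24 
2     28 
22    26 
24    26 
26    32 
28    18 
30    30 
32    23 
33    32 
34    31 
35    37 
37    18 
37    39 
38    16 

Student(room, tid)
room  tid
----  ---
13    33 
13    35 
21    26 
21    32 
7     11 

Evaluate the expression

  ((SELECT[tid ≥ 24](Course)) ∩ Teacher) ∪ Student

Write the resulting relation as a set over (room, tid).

{(13, 33), (13, 35), (19, 24), (21, 26), (21, 32), (24, 26), (7, 11)}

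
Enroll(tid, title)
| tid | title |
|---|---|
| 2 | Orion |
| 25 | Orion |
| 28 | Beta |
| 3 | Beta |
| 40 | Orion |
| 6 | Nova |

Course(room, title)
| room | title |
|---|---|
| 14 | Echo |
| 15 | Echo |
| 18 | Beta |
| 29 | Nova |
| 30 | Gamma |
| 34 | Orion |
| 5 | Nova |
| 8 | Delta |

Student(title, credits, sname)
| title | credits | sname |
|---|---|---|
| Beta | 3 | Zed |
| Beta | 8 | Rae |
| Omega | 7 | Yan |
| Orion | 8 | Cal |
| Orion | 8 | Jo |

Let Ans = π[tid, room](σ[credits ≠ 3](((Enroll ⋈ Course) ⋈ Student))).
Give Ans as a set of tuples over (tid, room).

Joining Enroll and Course on title yields {(2, Orion, 34), (25, Orion, 34), (28, Beta, 18), (3, Beta, 18), (40, Orion, 34), (6, Nova, 29), (6, Nova, 5)}.
Joining (Enroll ⋈ Course) and Student on title yields {(2, Orion, 34, 8, Cal), (2, Orion, 34, 8, Jo), (25, Orion, 34, 8, Cal), (25, Orion, 34, 8, Jo), (28, Beta, 18, 3, Zed), (28, Beta, 18, 8, Rae), (3, Beta, 18, 3, Zed), (3, Beta, 18, 8, Rae), (40, Orion, 34, 8, Cal), (40, Orion, 34, 8, Jo)}.
Selection credits ≠ 3: {(2, Orion, 34, 8, Cal), (2, Orion, 34, 8, Jo), (25, Orion, 34, 8, Cal), (25, Orion, 34, 8, Jo), (28, Beta, 18, 8, Rae), (3, Beta, 18, 8, Rae), (40, Orion, 34, 8, Cal), (40, Orion, 34, 8, Jo)}
π_{tid, room} gives {(2, 34), (25, 34), (28, 18), (3, 18), (40, 34)} (3 duplicate(s) eliminated).

{(2, 34), (25, 34), (28, 18), (3, 18), (40, 34)}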